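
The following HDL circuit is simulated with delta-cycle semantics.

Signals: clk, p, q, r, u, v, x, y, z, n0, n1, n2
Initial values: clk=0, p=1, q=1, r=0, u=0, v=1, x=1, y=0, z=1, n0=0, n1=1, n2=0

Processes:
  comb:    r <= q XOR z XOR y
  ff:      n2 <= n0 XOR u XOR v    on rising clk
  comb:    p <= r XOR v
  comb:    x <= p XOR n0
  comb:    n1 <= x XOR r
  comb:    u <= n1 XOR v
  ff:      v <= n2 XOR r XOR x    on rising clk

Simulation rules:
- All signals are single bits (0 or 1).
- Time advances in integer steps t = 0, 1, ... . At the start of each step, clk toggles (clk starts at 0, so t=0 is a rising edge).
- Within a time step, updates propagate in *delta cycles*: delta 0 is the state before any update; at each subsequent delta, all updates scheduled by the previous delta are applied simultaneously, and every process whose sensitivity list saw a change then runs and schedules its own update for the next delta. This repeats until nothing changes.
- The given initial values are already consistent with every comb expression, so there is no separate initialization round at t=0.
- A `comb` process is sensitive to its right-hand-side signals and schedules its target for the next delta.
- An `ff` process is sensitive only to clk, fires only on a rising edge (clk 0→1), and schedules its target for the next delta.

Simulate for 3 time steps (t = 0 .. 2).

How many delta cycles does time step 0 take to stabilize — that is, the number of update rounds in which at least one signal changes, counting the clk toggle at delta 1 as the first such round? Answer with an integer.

t=0 Δ0: n1=1 q=1 p=1 n2=0 clk=0 z=1 n0=0 r=0 x=1 u=0 y=0 v=1
  Δ1: clk:0→1
  Δ2: n2:0→1
  (2Δ to stable)
t=1 Δ0: n1=1 q=1 p=1 n2=1 clk=1 z=1 n0=0 r=0 x=1 u=0 y=0 v=1
  Δ1: clk:1→0
  (1Δ to stable)
t=2 Δ0: n1=1 q=1 p=1 n2=1 clk=0 z=1 n0=0 r=0 x=1 u=0 y=0 v=1
  Δ1: clk:0→1
  Δ2: v:1→0
  Δ3: p:1→0, u:0→1
  Δ4: x:1→0
  Δ5: n1:1→0
  Δ6: u:1→0
  (6Δ to stable)

2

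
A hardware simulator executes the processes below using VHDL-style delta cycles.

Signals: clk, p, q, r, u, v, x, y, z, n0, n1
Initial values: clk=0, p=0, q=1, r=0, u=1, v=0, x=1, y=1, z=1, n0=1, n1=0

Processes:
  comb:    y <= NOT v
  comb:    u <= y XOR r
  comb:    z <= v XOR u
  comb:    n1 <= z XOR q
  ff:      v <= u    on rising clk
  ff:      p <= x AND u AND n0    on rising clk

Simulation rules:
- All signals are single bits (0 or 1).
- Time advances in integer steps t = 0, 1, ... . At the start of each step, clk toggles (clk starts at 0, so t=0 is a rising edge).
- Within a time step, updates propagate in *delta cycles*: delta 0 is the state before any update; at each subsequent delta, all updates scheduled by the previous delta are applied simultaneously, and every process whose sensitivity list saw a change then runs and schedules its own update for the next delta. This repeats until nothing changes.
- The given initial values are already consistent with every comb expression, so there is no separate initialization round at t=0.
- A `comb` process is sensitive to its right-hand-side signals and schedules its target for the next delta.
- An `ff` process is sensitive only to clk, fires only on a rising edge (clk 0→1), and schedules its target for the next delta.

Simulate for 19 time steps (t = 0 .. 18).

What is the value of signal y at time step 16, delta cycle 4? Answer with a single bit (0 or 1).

t0.Δ0 y=1 z=1 n1=0 q=1 v=0 n0=1 r=0 x=1 clk=0 u=1 p=0
t0.Δ1 y=1 z=1 n1=0 q=1 v=0 n0=1 r=0 x=1 clk=1 u=1 p=0
t0.Δ2 y=1 z=1 n1=0 q=1 v=1 n0=1 r=0 x=1 clk=1 u=1 p=1
t0.Δ3 y=0 z=0 n1=0 q=1 v=1 n0=1 r=0 x=1 clk=1 u=1 p=1
t0.Δ4 y=0 z=0 n1=1 q=1 v=1 n0=1 r=0 x=1 clk=1 u=0 p=1
t0.Δ5 y=0 z=1 n1=1 q=1 v=1 n0=1 r=0 x=1 clk=1 u=0 p=1
t0.Δ6 y=0 z=1 n1=0 q=1 v=1 n0=1 r=0 x=1 clk=1 u=0 p=1
t1.Δ0 y=0 z=1 n1=0 q=1 v=1 n0=1 r=0 x=1 clk=1 u=0 p=1
t1.Δ1 y=0 z=1 n1=0 q=1 v=1 n0=1 r=0 x=1 clk=0 u=0 p=1
t2.Δ0 y=0 z=1 n1=0 q=1 v=1 n0=1 r=0 x=1 clk=0 u=0 p=1
t2.Δ1 y=0 z=1 n1=0 q=1 v=1 n0=1 r=0 x=1 clk=1 u=0 p=1
t2.Δ2 y=0 z=1 n1=0 q=1 v=0 n0=1 r=0 x=1 clk=1 u=0 p=0
t2.Δ3 y=1 z=0 n1=0 q=1 v=0 n0=1 r=0 x=1 clk=1 u=0 p=0
t2.Δ4 y=1 z=0 n1=1 q=1 v=0 n0=1 r=0 x=1 clk=1 u=1 p=0
t2.Δ5 y=1 z=1 n1=1 q=1 v=0 n0=1 r=0 x=1 clk=1 u=1 p=0
t2.Δ6 y=1 z=1 n1=0 q=1 v=0 n0=1 r=0 x=1 clk=1 u=1 p=0
t3.Δ0 y=1 z=1 n1=0 q=1 v=0 n0=1 r=0 x=1 clk=1 u=1 p=0
t3.Δ1 y=1 z=1 n1=0 q=1 v=0 n0=1 r=0 x=1 clk=0 u=1 p=0
t4.Δ0 y=1 z=1 n1=0 q=1 v=0 n0=1 r=0 x=1 clk=0 u=1 p=0
t4.Δ1 y=1 z=1 n1=0 q=1 v=0 n0=1 r=0 x=1 clk=1 u=1 p=0
t4.Δ2 y=1 z=1 n1=0 q=1 v=1 n0=1 r=0 x=1 clk=1 u=1 p=1
t4.Δ3 y=0 z=0 n1=0 q=1 v=1 n0=1 r=0 x=1 clk=1 u=1 p=1
t4.Δ4 y=0 z=0 n1=1 q=1 v=1 n0=1 r=0 x=1 clk=1 u=0 p=1
t4.Δ5 y=0 z=1 n1=1 q=1 v=1 n0=1 r=0 x=1 clk=1 u=0 p=1
t4.Δ6 y=0 z=1 n1=0 q=1 v=1 n0=1 r=0 x=1 clk=1 u=0 p=1
t5.Δ0 y=0 z=1 n1=0 q=1 v=1 n0=1 r=0 x=1 clk=1 u=0 p=1
t5.Δ1 y=0 z=1 n1=0 q=1 v=1 n0=1 r=0 x=1 clk=0 u=0 p=1
t6.Δ0 y=0 z=1 n1=0 q=1 v=1 n0=1 r=0 x=1 clk=0 u=0 p=1
t6.Δ1 y=0 z=1 n1=0 q=1 v=1 n0=1 r=0 x=1 clk=1 u=0 p=1
t6.Δ2 y=0 z=1 n1=0 q=1 v=0 n0=1 r=0 x=1 clk=1 u=0 p=0
t6.Δ3 y=1 z=0 n1=0 q=1 v=0 n0=1 r=0 x=1 clk=1 u=0 p=0
t6.Δ4 y=1 z=0 n1=1 q=1 v=0 n0=1 r=0 x=1 clk=1 u=1 p=0
t6.Δ5 y=1 z=1 n1=1 q=1 v=0 n0=1 r=0 x=1 clk=1 u=1 p=0
t6.Δ6 y=1 z=1 n1=0 q=1 v=0 n0=1 r=0 x=1 clk=1 u=1 p=0
t7.Δ0 y=1 z=1 n1=0 q=1 v=0 n0=1 r=0 x=1 clk=1 u=1 p=0
t7.Δ1 y=1 z=1 n1=0 q=1 v=0 n0=1 r=0 x=1 clk=0 u=1 p=0
t8.Δ0 y=1 z=1 n1=0 q=1 v=0 n0=1 r=0 x=1 clk=0 u=1 p=0
t8.Δ1 y=1 z=1 n1=0 q=1 v=0 n0=1 r=0 x=1 clk=1 u=1 p=0
t8.Δ2 y=1 z=1 n1=0 q=1 v=1 n0=1 r=0 x=1 clk=1 u=1 p=1
t8.Δ3 y=0 z=0 n1=0 q=1 v=1 n0=1 r=0 x=1 clk=1 u=1 p=1
t8.Δ4 y=0 z=0 n1=1 q=1 v=1 n0=1 r=0 x=1 clk=1 u=0 p=1
t8.Δ5 y=0 z=1 n1=1 q=1 v=1 n0=1 r=0 x=1 clk=1 u=0 p=1
t8.Δ6 y=0 z=1 n1=0 q=1 v=1 n0=1 r=0 x=1 clk=1 u=0 p=1
t9.Δ0 y=0 z=1 n1=0 q=1 v=1 n0=1 r=0 x=1 clk=1 u=0 p=1
t9.Δ1 y=0 z=1 n1=0 q=1 v=1 n0=1 r=0 x=1 clk=0 u=0 p=1
t10.Δ0 y=0 z=1 n1=0 q=1 v=1 n0=1 r=0 x=1 clk=0 u=0 p=1
t10.Δ1 y=0 z=1 n1=0 q=1 v=1 n0=1 r=0 x=1 clk=1 u=0 p=1
t10.Δ2 y=0 z=1 n1=0 q=1 v=0 n0=1 r=0 x=1 clk=1 u=0 p=0
t10.Δ3 y=1 z=0 n1=0 q=1 v=0 n0=1 r=0 x=1 clk=1 u=0 p=0
t10.Δ4 y=1 z=0 n1=1 q=1 v=0 n0=1 r=0 x=1 clk=1 u=1 p=0
t10.Δ5 y=1 z=1 n1=1 q=1 v=0 n0=1 r=0 x=1 clk=1 u=1 p=0
t10.Δ6 y=1 z=1 n1=0 q=1 v=0 n0=1 r=0 x=1 clk=1 u=1 p=0
t11.Δ0 y=1 z=1 n1=0 q=1 v=0 n0=1 r=0 x=1 clk=1 u=1 p=0
t11.Δ1 y=1 z=1 n1=0 q=1 v=0 n0=1 r=0 x=1 clk=0 u=1 p=0
t12.Δ0 y=1 z=1 n1=0 q=1 v=0 n0=1 r=0 x=1 clk=0 u=1 p=0
t12.Δ1 y=1 z=1 n1=0 q=1 v=0 n0=1 r=0 x=1 clk=1 u=1 p=0
t12.Δ2 y=1 z=1 n1=0 q=1 v=1 n0=1 r=0 x=1 clk=1 u=1 p=1
t12.Δ3 y=0 z=0 n1=0 q=1 v=1 n0=1 r=0 x=1 clk=1 u=1 p=1
t12.Δ4 y=0 z=0 n1=1 q=1 v=1 n0=1 r=0 x=1 clk=1 u=0 p=1
t12.Δ5 y=0 z=1 n1=1 q=1 v=1 n0=1 r=0 x=1 clk=1 u=0 p=1
t12.Δ6 y=0 z=1 n1=0 q=1 v=1 n0=1 r=0 x=1 clk=1 u=0 p=1
t13.Δ0 y=0 z=1 n1=0 q=1 v=1 n0=1 r=0 x=1 clk=1 u=0 p=1
t13.Δ1 y=0 z=1 n1=0 q=1 v=1 n0=1 r=0 x=1 clk=0 u=0 p=1
t14.Δ0 y=0 z=1 n1=0 q=1 v=1 n0=1 r=0 x=1 clk=0 u=0 p=1
t14.Δ1 y=0 z=1 n1=0 q=1 v=1 n0=1 r=0 x=1 clk=1 u=0 p=1
t14.Δ2 y=0 z=1 n1=0 q=1 v=0 n0=1 r=0 x=1 clk=1 u=0 p=0
t14.Δ3 y=1 z=0 n1=0 q=1 v=0 n0=1 r=0 x=1 clk=1 u=0 p=0
t14.Δ4 y=1 z=0 n1=1 q=1 v=0 n0=1 r=0 x=1 clk=1 u=1 p=0
t14.Δ5 y=1 z=1 n1=1 q=1 v=0 n0=1 r=0 x=1 clk=1 u=1 p=0
t14.Δ6 y=1 z=1 n1=0 q=1 v=0 n0=1 r=0 x=1 clk=1 u=1 p=0
t15.Δ0 y=1 z=1 n1=0 q=1 v=0 n0=1 r=0 x=1 clk=1 u=1 p=0
t15.Δ1 y=1 z=1 n1=0 q=1 v=0 n0=1 r=0 x=1 clk=0 u=1 p=0
t16.Δ0 y=1 z=1 n1=0 q=1 v=0 n0=1 r=0 x=1 clk=0 u=1 p=0
t16.Δ1 y=1 z=1 n1=0 q=1 v=0 n0=1 r=0 x=1 clk=1 u=1 p=0
t16.Δ2 y=1 z=1 n1=0 q=1 v=1 n0=1 r=0 x=1 clk=1 u=1 p=1
t16.Δ3 y=0 z=0 n1=0 q=1 v=1 n0=1 r=0 x=1 clk=1 u=1 p=1
t16.Δ4 y=0 z=0 n1=1 q=1 v=1 n0=1 r=0 x=1 clk=1 u=0 p=1
t16.Δ5 y=0 z=1 n1=1 q=1 v=1 n0=1 r=0 x=1 clk=1 u=0 p=1
t16.Δ6 y=0 z=1 n1=0 q=1 v=1 n0=1 r=0 x=1 clk=1 u=0 p=1
t17.Δ0 y=0 z=1 n1=0 q=1 v=1 n0=1 r=0 x=1 clk=1 u=0 p=1
t17.Δ1 y=0 z=1 n1=0 q=1 v=1 n0=1 r=0 x=1 clk=0 u=0 p=1
t18.Δ0 y=0 z=1 n1=0 q=1 v=1 n0=1 r=0 x=1 clk=0 u=0 p=1
t18.Δ1 y=0 z=1 n1=0 q=1 v=1 n0=1 r=0 x=1 clk=1 u=0 p=1
t18.Δ2 y=0 z=1 n1=0 q=1 v=0 n0=1 r=0 x=1 clk=1 u=0 p=0
t18.Δ3 y=1 z=0 n1=0 q=1 v=0 n0=1 r=0 x=1 clk=1 u=0 p=0
t18.Δ4 y=1 z=0 n1=1 q=1 v=0 n0=1 r=0 x=1 clk=1 u=1 p=0
t18.Δ5 y=1 z=1 n1=1 q=1 v=0 n0=1 r=0 x=1 clk=1 u=1 p=0
t18.Δ6 y=1 z=1 n1=0 q=1 v=0 n0=1 r=0 x=1 clk=1 u=1 p=0

0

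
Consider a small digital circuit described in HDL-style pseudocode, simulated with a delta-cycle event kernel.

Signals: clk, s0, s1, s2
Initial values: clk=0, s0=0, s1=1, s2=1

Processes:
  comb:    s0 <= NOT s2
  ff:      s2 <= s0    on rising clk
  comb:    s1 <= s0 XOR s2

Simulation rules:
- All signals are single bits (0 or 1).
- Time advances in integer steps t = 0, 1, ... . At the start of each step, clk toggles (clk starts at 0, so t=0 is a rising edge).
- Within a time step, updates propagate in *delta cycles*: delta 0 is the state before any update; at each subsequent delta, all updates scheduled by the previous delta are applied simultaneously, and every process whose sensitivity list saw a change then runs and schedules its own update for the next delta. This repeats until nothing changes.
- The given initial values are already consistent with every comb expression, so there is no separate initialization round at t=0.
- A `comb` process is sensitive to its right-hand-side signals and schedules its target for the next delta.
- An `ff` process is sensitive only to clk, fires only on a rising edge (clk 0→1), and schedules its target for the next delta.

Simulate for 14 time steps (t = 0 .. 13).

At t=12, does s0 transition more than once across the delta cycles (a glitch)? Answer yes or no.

no

t0.Δ0 s1=1 clk=0 s2=1 s0=0
t0.Δ1 s1=1 clk=1 s2=1 s0=0
t0.Δ2 s1=1 clk=1 s2=0 s0=0
t0.Δ3 s1=0 clk=1 s2=0 s0=1
t0.Δ4 s1=1 clk=1 s2=0 s0=1
t1.Δ0 s1=1 clk=1 s2=0 s0=1
t1.Δ1 s1=1 clk=0 s2=0 s0=1
t2.Δ0 s1=1 clk=0 s2=0 s0=1
t2.Δ1 s1=1 clk=1 s2=0 s0=1
t2.Δ2 s1=1 clk=1 s2=1 s0=1
t2.Δ3 s1=0 clk=1 s2=1 s0=0
t2.Δ4 s1=1 clk=1 s2=1 s0=0
t3.Δ0 s1=1 clk=1 s2=1 s0=0
t3.Δ1 s1=1 clk=0 s2=1 s0=0
t4.Δ0 s1=1 clk=0 s2=1 s0=0
t4.Δ1 s1=1 clk=1 s2=1 s0=0
t4.Δ2 s1=1 clk=1 s2=0 s0=0
t4.Δ3 s1=0 clk=1 s2=0 s0=1
t4.Δ4 s1=1 clk=1 s2=0 s0=1
t5.Δ0 s1=1 clk=1 s2=0 s0=1
t5.Δ1 s1=1 clk=0 s2=0 s0=1
t6.Δ0 s1=1 clk=0 s2=0 s0=1
t6.Δ1 s1=1 clk=1 s2=0 s0=1
t6.Δ2 s1=1 clk=1 s2=1 s0=1
t6.Δ3 s1=0 clk=1 s2=1 s0=0
t6.Δ4 s1=1 clk=1 s2=1 s0=0
t7.Δ0 s1=1 clk=1 s2=1 s0=0
t7.Δ1 s1=1 clk=0 s2=1 s0=0
t8.Δ0 s1=1 clk=0 s2=1 s0=0
t8.Δ1 s1=1 clk=1 s2=1 s0=0
t8.Δ2 s1=1 clk=1 s2=0 s0=0
t8.Δ3 s1=0 clk=1 s2=0 s0=1
t8.Δ4 s1=1 clk=1 s2=0 s0=1
t9.Δ0 s1=1 clk=1 s2=0 s0=1
t9.Δ1 s1=1 clk=0 s2=0 s0=1
t10.Δ0 s1=1 clk=0 s2=0 s0=1
t10.Δ1 s1=1 clk=1 s2=0 s0=1
t10.Δ2 s1=1 clk=1 s2=1 s0=1
t10.Δ3 s1=0 clk=1 s2=1 s0=0
t10.Δ4 s1=1 clk=1 s2=1 s0=0
t11.Δ0 s1=1 clk=1 s2=1 s0=0
t11.Δ1 s1=1 clk=0 s2=1 s0=0
t12.Δ0 s1=1 clk=0 s2=1 s0=0
t12.Δ1 s1=1 clk=1 s2=1 s0=0
t12.Δ2 s1=1 clk=1 s2=0 s0=0
t12.Δ3 s1=0 clk=1 s2=0 s0=1
t12.Δ4 s1=1 clk=1 s2=0 s0=1
t13.Δ0 s1=1 clk=1 s2=0 s0=1
t13.Δ1 s1=1 clk=0 s2=0 s0=1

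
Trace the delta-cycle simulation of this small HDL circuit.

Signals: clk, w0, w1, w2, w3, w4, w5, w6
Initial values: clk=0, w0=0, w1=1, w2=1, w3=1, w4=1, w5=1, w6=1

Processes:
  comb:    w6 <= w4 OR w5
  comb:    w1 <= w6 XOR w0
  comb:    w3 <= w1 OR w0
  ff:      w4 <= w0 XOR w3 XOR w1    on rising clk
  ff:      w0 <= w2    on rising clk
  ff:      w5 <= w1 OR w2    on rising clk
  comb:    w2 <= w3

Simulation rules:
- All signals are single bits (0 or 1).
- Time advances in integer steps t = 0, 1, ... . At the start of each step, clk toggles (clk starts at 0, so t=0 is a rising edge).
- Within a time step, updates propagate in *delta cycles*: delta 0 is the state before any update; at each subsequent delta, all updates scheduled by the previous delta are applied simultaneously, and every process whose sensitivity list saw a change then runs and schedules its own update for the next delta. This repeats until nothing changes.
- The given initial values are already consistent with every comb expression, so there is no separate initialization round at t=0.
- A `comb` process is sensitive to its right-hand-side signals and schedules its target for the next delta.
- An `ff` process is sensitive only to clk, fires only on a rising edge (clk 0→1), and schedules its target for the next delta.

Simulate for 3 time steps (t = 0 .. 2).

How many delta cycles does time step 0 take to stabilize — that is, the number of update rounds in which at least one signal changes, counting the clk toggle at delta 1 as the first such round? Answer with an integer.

t0.Δ0 w3=1 w6=1 clk=0 w4=1 w0=0 w1=1 w2=1 w5=1
t0.Δ1 w3=1 w6=1 clk=1 w4=1 w0=0 w1=1 w2=1 w5=1
t0.Δ2 w3=1 w6=1 clk=1 w4=0 w0=1 w1=1 w2=1 w5=1
t0.Δ3 w3=1 w6=1 clk=1 w4=0 w0=1 w1=0 w2=1 w5=1
t1.Δ0 w3=1 w6=1 clk=1 w4=0 w0=1 w1=0 w2=1 w5=1
t1.Δ1 w3=1 w6=1 clk=0 w4=0 w0=1 w1=0 w2=1 w5=1
t2.Δ0 w3=1 w6=1 clk=0 w4=0 w0=1 w1=0 w2=1 w5=1
t2.Δ1 w3=1 w6=1 clk=1 w4=0 w0=1 w1=0 w2=1 w5=1

3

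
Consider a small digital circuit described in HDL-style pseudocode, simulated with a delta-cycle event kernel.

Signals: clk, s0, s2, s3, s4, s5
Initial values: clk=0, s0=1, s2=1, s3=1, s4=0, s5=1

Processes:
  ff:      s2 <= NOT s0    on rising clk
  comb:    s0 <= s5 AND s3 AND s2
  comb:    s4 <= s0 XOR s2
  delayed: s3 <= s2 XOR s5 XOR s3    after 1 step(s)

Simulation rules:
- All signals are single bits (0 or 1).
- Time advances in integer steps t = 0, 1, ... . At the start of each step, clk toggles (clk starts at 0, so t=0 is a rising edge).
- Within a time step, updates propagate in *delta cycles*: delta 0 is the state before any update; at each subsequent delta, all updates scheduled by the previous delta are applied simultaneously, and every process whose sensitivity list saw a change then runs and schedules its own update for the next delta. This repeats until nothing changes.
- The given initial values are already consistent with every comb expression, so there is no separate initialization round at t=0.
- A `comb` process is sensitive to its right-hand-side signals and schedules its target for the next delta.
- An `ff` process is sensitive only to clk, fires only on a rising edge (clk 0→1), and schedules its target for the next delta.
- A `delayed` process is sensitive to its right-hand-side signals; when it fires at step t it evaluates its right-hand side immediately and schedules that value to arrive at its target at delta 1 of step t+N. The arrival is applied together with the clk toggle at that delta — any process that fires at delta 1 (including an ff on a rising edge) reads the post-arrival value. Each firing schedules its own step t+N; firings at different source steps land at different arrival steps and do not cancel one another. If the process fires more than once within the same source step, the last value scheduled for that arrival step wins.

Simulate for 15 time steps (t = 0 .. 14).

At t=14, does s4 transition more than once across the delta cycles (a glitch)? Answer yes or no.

t=0 Δ0: s0=1 clk=0 s4=0 s5=1 s3=1 s2=1
  Δ1: clk:0→1
  Δ2: s2:1→0
  Δ3: s0:1→0, s4:0→1
  Δ4: s4:1→0
  (4Δ to stable)
t=1 Δ0: s0=0 clk=1 s4=0 s5=1 s3=1 s2=0
  Δ1: clk:1→0, s3:1→0
  (1Δ to stable)
t=2 Δ0: s0=0 clk=0 s4=0 s5=1 s3=0 s2=0
  Δ1: clk:0→1, s3:0→1
  Δ2: s2:0→1
  Δ3: s0:0→1, s4:0→1
  Δ4: s4:1→0
  (4Δ to stable)
t=3 Δ0: s0=1 clk=1 s4=0 s5=1 s3=1 s2=1
  Δ1: clk:1→0
  (1Δ to stable)
t=4 Δ0: s0=1 clk=0 s4=0 s5=1 s3=1 s2=1
  Δ1: clk:0→1
  Δ2: s2:1→0
  Δ3: s0:1→0, s4:0→1
  Δ4: s4:1→0
  (4Δ to stable)
t=5 Δ0: s0=0 clk=1 s4=0 s5=1 s3=1 s2=0
  Δ1: clk:1→0, s3:1→0
  (1Δ to stable)
t=6 Δ0: s0=0 clk=0 s4=0 s5=1 s3=0 s2=0
  Δ1: clk:0→1, s3:0→1
  Δ2: s2:0→1
  Δ3: s0:0→1, s4:0→1
  Δ4: s4:1→0
  (4Δ to stable)
t=7 Δ0: s0=1 clk=1 s4=0 s5=1 s3=1 s2=1
  Δ1: clk:1→0
  (1Δ to stable)
t=8 Δ0: s0=1 clk=0 s4=0 s5=1 s3=1 s2=1
  Δ1: clk:0→1
  Δ2: s2:1→0
  Δ3: s0:1→0, s4:0→1
  Δ4: s4:1→0
  (4Δ to stable)
t=9 Δ0: s0=0 clk=1 s4=0 s5=1 s3=1 s2=0
  Δ1: clk:1→0, s3:1→0
  (1Δ to stable)
t=10 Δ0: s0=0 clk=0 s4=0 s5=1 s3=0 s2=0
  Δ1: clk:0→1, s3:0→1
  Δ2: s2:0→1
  Δ3: s0:0→1, s4:0→1
  Δ4: s4:1→0
  (4Δ to stable)
t=11 Δ0: s0=1 clk=1 s4=0 s5=1 s3=1 s2=1
  Δ1: clk:1→0
  (1Δ to stable)
t=12 Δ0: s0=1 clk=0 s4=0 s5=1 s3=1 s2=1
  Δ1: clk:0→1
  Δ2: s2:1→0
  Δ3: s0:1→0, s4:0→1
  Δ4: s4:1→0
  (4Δ to stable)
t=13 Δ0: s0=0 clk=1 s4=0 s5=1 s3=1 s2=0
  Δ1: clk:1→0, s3:1→0
  (1Δ to stable)
t=14 Δ0: s0=0 clk=0 s4=0 s5=1 s3=0 s2=0
  Δ1: clk:0→1, s3:0→1
  Δ2: s2:0→1
  Δ3: s0:0→1, s4:0→1
  Δ4: s4:1→0
  (4Δ to stable)

yes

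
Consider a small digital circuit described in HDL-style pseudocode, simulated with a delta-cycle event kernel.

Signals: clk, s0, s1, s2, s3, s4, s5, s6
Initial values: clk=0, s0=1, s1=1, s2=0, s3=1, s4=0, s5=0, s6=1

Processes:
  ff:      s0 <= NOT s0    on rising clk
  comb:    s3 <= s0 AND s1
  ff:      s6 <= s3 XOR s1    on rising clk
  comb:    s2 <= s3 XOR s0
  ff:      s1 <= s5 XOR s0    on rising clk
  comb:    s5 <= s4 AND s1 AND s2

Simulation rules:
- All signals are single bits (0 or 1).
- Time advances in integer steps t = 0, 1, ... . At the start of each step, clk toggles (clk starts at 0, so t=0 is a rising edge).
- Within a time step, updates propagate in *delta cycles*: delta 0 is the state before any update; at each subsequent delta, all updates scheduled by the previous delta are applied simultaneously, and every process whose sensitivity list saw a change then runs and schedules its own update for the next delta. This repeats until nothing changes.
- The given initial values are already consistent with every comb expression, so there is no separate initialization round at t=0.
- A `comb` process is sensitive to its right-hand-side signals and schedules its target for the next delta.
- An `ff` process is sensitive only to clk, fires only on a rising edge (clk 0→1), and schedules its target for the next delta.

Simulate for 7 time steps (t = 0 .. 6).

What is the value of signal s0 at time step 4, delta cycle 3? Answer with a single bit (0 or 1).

0

t=0 Δ0: clk=0 s0=1 s4=0 s6=1 s1=1 s3=1 s2=0 s5=0
  Δ1: clk:0→1
  Δ2: s0:1→0, s6:1→0
  Δ3: s3:1→0, s2:0→1
  Δ4: s2:1→0
  (4Δ to stable)
t=1 Δ0: clk=1 s0=0 s4=0 s6=0 s1=1 s3=0 s2=0 s5=0
  Δ1: clk:1→0
  (1Δ to stable)
t=2 Δ0: clk=0 s0=0 s4=0 s6=0 s1=1 s3=0 s2=0 s5=0
  Δ1: clk:0→1
  Δ2: s0:0→1, s6:0→1, s1:1→0
  Δ3: s2:0→1
  (3Δ to stable)
t=3 Δ0: clk=1 s0=1 s4=0 s6=1 s1=0 s3=0 s2=1 s5=0
  Δ1: clk:1→0
  (1Δ to stable)
t=4 Δ0: clk=0 s0=1 s4=0 s6=1 s1=0 s3=0 s2=1 s5=0
  Δ1: clk:0→1
  Δ2: s0:1→0, s6:1→0, s1:0→1
  Δ3: s2:1→0
  (3Δ to stable)
t=5 Δ0: clk=1 s0=0 s4=0 s6=0 s1=1 s3=0 s2=0 s5=0
  Δ1: clk:1→0
  (1Δ to stable)
t=6 Δ0: clk=0 s0=0 s4=0 s6=0 s1=1 s3=0 s2=0 s5=0
  Δ1: clk:0→1
  Δ2: s0:0→1, s6:0→1, s1:1→0
  Δ3: s2:0→1
  (3Δ to stable)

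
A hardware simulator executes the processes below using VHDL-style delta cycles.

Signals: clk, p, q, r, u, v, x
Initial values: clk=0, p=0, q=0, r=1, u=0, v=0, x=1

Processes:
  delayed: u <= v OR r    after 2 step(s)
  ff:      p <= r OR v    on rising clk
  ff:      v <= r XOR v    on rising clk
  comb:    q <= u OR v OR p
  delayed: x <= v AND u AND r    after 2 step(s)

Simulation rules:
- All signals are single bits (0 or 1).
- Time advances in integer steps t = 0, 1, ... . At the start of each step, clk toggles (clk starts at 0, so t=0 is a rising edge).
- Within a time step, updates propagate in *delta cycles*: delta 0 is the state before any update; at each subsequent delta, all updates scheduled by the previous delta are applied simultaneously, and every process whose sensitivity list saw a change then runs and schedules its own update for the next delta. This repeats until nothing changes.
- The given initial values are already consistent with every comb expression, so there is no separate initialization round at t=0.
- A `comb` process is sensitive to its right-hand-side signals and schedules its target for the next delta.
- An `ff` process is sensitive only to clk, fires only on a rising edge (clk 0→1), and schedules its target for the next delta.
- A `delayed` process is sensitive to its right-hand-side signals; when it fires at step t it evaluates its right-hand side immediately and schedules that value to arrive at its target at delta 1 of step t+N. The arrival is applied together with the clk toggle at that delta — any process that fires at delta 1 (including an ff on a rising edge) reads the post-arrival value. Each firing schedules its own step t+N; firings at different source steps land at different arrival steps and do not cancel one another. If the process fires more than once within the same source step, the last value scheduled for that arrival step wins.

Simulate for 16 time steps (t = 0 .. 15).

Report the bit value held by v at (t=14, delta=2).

[bits: x,q,r,u,v,p,clk]
t=0: Δ0=1010000 Δ1=1010001 Δ2=1010111 Δ3=1110111 | 3Δ
t=1: Δ0=1110111 Δ1=1110110 | 1Δ
t=2: Δ0=1110110 Δ1=0111111 Δ2=0111011 | 2Δ
t=3: Δ0=0111011 Δ1=0111010 | 1Δ
t=4: Δ0=0111010 Δ1=0111011 Δ2=0111111 | 2Δ
t=5: Δ0=0111111 Δ1=0111110 | 1Δ
t=6: Δ0=0111110 Δ1=1111111 Δ2=1111011 | 2Δ
t=7: Δ0=1111011 Δ1=1111010 | 1Δ
t=8: Δ0=1111010 Δ1=0111011 Δ2=0111111 | 2Δ
t=9: Δ0=0111111 Δ1=0111110 | 1Δ
t=10: Δ0=0111110 Δ1=1111111 Δ2=1111011 | 2Δ
t=11: Δ0=1111011 Δ1=1111010 | 1Δ
t=12: Δ0=1111010 Δ1=0111011 Δ2=0111111 | 2Δ
t=13: Δ0=0111111 Δ1=0111110 | 1Δ
t=14: Δ0=0111110 Δ1=1111111 Δ2=1111011 | 2Δ
t=15: Δ0=1111011 Δ1=1111010 | 1Δ

0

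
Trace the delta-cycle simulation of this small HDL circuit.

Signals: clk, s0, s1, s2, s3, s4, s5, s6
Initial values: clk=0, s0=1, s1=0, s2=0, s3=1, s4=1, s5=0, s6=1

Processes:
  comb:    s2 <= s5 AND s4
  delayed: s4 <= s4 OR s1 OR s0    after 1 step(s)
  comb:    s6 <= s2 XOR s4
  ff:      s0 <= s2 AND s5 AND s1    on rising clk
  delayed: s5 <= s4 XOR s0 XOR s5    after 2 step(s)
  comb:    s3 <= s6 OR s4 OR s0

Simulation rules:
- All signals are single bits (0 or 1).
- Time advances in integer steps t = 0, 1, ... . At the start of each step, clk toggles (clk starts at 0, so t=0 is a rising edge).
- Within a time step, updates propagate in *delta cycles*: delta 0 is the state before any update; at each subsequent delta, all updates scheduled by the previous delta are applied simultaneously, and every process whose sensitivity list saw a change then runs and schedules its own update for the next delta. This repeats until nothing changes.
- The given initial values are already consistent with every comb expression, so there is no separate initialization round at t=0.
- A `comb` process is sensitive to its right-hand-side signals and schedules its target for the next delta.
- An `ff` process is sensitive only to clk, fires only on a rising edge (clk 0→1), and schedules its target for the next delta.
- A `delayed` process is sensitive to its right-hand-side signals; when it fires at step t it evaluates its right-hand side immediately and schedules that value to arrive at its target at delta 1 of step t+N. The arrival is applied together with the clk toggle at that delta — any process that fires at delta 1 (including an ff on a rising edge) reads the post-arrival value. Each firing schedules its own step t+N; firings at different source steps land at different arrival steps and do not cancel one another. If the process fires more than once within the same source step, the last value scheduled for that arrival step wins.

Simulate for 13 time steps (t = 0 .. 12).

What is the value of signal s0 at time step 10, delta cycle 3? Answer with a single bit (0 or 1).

0

t0.Δ0 s0=1 s5=0 s3=1 s6=1 clk=0 s2=0 s4=1 s1=0
t0.Δ1 s0=1 s5=0 s3=1 s6=1 clk=1 s2=0 s4=1 s1=0
t0.Δ2 s0=0 s5=0 s3=1 s6=1 clk=1 s2=0 s4=1 s1=0
t1.Δ0 s0=0 s5=0 s3=1 s6=1 clk=1 s2=0 s4=1 s1=0
t1.Δ1 s0=0 s5=0 s3=1 s6=1 clk=0 s2=0 s4=1 s1=0
t2.Δ0 s0=0 s5=0 s3=1 s6=1 clk=0 s2=0 s4=1 s1=0
t2.Δ1 s0=0 s5=1 s3=1 s6=1 clk=1 s2=0 s4=1 s1=0
t2.Δ2 s0=0 s5=1 s3=1 s6=1 clk=1 s2=1 s4=1 s1=0
t2.Δ3 s0=0 s5=1 s3=1 s6=0 clk=1 s2=1 s4=1 s1=0
t3.Δ0 s0=0 s5=1 s3=1 s6=0 clk=1 s2=1 s4=1 s1=0
t3.Δ1 s0=0 s5=1 s3=1 s6=0 clk=0 s2=1 s4=1 s1=0
t4.Δ0 s0=0 s5=1 s3=1 s6=0 clk=0 s2=1 s4=1 s1=0
t4.Δ1 s0=0 s5=0 s3=1 s6=0 clk=1 s2=1 s4=1 s1=0
t4.Δ2 s0=0 s5=0 s3=1 s6=0 clk=1 s2=0 s4=1 s1=0
t4.Δ3 s0=0 s5=0 s3=1 s6=1 clk=1 s2=0 s4=1 s1=0
t5.Δ0 s0=0 s5=0 s3=1 s6=1 clk=1 s2=0 s4=1 s1=0
t5.Δ1 s0=0 s5=0 s3=1 s6=1 clk=0 s2=0 s4=1 s1=0
t6.Δ0 s0=0 s5=0 s3=1 s6=1 clk=0 s2=0 s4=1 s1=0
t6.Δ1 s0=0 s5=1 s3=1 s6=1 clk=1 s2=0 s4=1 s1=0
t6.Δ2 s0=0 s5=1 s3=1 s6=1 clk=1 s2=1 s4=1 s1=0
t6.Δ3 s0=0 s5=1 s3=1 s6=0 clk=1 s2=1 s4=1 s1=0
t7.Δ0 s0=0 s5=1 s3=1 s6=0 clk=1 s2=1 s4=1 s1=0
t7.Δ1 s0=0 s5=1 s3=1 s6=0 clk=0 s2=1 s4=1 s1=0
t8.Δ0 s0=0 s5=1 s3=1 s6=0 clk=0 s2=1 s4=1 s1=0
t8.Δ1 s0=0 s5=0 s3=1 s6=0 clk=1 s2=1 s4=1 s1=0
t8.Δ2 s0=0 s5=0 s3=1 s6=0 clk=1 s2=0 s4=1 s1=0
t8.Δ3 s0=0 s5=0 s3=1 s6=1 clk=1 s2=0 s4=1 s1=0
t9.Δ0 s0=0 s5=0 s3=1 s6=1 clk=1 s2=0 s4=1 s1=0
t9.Δ1 s0=0 s5=0 s3=1 s6=1 clk=0 s2=0 s4=1 s1=0
t10.Δ0 s0=0 s5=0 s3=1 s6=1 clk=0 s2=0 s4=1 s1=0
t10.Δ1 s0=0 s5=1 s3=1 s6=1 clk=1 s2=0 s4=1 s1=0
t10.Δ2 s0=0 s5=1 s3=1 s6=1 clk=1 s2=1 s4=1 s1=0
t10.Δ3 s0=0 s5=1 s3=1 s6=0 clk=1 s2=1 s4=1 s1=0
t11.Δ0 s0=0 s5=1 s3=1 s6=0 clk=1 s2=1 s4=1 s1=0
t11.Δ1 s0=0 s5=1 s3=1 s6=0 clk=0 s2=1 s4=1 s1=0
t12.Δ0 s0=0 s5=1 s3=1 s6=0 clk=0 s2=1 s4=1 s1=0
t12.Δ1 s0=0 s5=0 s3=1 s6=0 clk=1 s2=1 s4=1 s1=0
t12.Δ2 s0=0 s5=0 s3=1 s6=0 clk=1 s2=0 s4=1 s1=0
t12.Δ3 s0=0 s5=0 s3=1 s6=1 clk=1 s2=0 s4=1 s1=0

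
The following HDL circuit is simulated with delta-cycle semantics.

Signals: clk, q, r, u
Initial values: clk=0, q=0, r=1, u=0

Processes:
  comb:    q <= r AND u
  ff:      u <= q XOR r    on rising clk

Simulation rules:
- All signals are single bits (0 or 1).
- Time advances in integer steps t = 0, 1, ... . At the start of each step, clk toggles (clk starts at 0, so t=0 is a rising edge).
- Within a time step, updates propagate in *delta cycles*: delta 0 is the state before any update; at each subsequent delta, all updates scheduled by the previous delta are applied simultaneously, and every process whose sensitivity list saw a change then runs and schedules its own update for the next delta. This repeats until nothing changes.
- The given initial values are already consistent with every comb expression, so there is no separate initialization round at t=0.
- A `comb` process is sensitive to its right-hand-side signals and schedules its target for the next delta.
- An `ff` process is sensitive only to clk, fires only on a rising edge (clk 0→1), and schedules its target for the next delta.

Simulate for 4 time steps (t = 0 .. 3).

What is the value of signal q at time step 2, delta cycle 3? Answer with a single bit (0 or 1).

0

t=0 Δ0: q=0 clk=0 r=1 u=0
  Δ1: clk:0→1
  Δ2: u:0→1
  Δ3: q:0→1
  (3Δ to stable)
t=1 Δ0: q=1 clk=1 r=1 u=1
  Δ1: clk:1→0
  (1Δ to stable)
t=2 Δ0: q=1 clk=0 r=1 u=1
  Δ1: clk:0→1
  Δ2: u:1→0
  Δ3: q:1→0
  (3Δ to stable)
t=3 Δ0: q=0 clk=1 r=1 u=0
  Δ1: clk:1→0
  (1Δ to stable)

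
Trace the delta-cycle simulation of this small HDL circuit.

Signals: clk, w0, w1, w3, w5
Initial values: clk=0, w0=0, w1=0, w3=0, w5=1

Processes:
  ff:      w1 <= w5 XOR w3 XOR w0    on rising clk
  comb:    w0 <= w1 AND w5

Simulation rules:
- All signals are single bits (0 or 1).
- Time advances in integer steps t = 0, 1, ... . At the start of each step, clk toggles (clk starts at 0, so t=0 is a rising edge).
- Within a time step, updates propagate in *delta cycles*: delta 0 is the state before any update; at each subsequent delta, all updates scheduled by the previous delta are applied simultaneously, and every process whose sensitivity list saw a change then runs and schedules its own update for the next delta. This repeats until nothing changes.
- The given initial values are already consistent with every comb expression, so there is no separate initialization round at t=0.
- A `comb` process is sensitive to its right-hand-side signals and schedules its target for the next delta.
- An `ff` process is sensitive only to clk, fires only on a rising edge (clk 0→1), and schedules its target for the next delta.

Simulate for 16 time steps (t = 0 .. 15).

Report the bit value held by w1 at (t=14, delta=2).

[bits: w5,w1,w3,clk,w0]
t=0: Δ0=10000 Δ1=10010 Δ2=11010 Δ3=11011 | 3Δ
t=1: Δ0=11011 Δ1=11001 | 1Δ
t=2: Δ0=11001 Δ1=11011 Δ2=10011 Δ3=10010 | 3Δ
t=3: Δ0=10010 Δ1=10000 | 1Δ
t=4: Δ0=10000 Δ1=10010 Δ2=11010 Δ3=11011 | 3Δ
t=5: Δ0=11011 Δ1=11001 | 1Δ
t=6: Δ0=11001 Δ1=11011 Δ2=10011 Δ3=10010 | 3Δ
t=7: Δ0=10010 Δ1=10000 | 1Δ
t=8: Δ0=10000 Δ1=10010 Δ2=11010 Δ3=11011 | 3Δ
t=9: Δ0=11011 Δ1=11001 | 1Δ
t=10: Δ0=11001 Δ1=11011 Δ2=10011 Δ3=10010 | 3Δ
t=11: Δ0=10010 Δ1=10000 | 1Δ
t=12: Δ0=10000 Δ1=10010 Δ2=11010 Δ3=11011 | 3Δ
t=13: Δ0=11011 Δ1=11001 | 1Δ
t=14: Δ0=11001 Δ1=11011 Δ2=10011 Δ3=10010 | 3Δ
t=15: Δ0=10010 Δ1=10000 | 1Δ

0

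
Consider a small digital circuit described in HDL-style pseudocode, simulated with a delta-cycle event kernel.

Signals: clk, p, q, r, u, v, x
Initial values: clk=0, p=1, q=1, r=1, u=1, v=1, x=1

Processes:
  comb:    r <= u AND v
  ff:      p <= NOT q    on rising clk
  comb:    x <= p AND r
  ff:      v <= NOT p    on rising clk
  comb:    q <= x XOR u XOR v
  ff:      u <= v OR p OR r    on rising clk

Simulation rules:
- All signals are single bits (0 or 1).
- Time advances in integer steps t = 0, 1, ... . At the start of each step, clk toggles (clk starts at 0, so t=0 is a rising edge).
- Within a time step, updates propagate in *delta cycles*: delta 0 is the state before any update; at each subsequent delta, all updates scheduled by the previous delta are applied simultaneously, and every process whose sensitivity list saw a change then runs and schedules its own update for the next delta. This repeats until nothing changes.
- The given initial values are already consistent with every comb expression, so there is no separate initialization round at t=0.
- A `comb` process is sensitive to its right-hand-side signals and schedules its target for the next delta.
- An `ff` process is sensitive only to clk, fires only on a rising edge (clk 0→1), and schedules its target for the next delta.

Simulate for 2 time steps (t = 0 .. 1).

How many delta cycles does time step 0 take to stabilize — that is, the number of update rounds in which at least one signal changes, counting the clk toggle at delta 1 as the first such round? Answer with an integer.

t0.Δ0 p=1 r=1 q=1 x=1 clk=0 u=1 v=1
t0.Δ1 p=1 r=1 q=1 x=1 clk=1 u=1 v=1
t0.Δ2 p=0 r=1 q=1 x=1 clk=1 u=1 v=0
t0.Δ3 p=0 r=0 q=0 x=0 clk=1 u=1 v=0
t0.Δ4 p=0 r=0 q=1 x=0 clk=1 u=1 v=0
t1.Δ0 p=0 r=0 q=1 x=0 clk=1 u=1 v=0
t1.Δ1 p=0 r=0 q=1 x=0 clk=0 u=1 v=0

4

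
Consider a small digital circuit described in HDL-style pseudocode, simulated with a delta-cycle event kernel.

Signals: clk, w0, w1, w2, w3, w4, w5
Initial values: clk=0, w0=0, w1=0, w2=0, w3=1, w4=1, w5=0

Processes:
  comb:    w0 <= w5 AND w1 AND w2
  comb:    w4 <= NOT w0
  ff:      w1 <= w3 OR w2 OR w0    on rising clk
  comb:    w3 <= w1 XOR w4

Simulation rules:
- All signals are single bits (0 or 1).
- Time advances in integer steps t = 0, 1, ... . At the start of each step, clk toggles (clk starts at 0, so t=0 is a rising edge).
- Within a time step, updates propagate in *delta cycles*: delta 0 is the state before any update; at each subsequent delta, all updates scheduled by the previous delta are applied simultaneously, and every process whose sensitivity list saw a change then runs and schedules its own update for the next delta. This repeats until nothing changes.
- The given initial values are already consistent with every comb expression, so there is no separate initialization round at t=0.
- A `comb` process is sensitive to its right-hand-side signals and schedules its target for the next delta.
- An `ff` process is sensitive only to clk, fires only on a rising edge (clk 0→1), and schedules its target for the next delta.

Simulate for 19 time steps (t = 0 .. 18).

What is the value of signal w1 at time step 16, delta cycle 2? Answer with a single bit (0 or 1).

t0.Δ0 clk=0 w0=0 w3=1 w1=0 w5=0 w2=0 w4=1
t0.Δ1 clk=1 w0=0 w3=1 w1=0 w5=0 w2=0 w4=1
t0.Δ2 clk=1 w0=0 w3=1 w1=1 w5=0 w2=0 w4=1
t0.Δ3 clk=1 w0=0 w3=0 w1=1 w5=0 w2=0 w4=1
t1.Δ0 clk=1 w0=0 w3=0 w1=1 w5=0 w2=0 w4=1
t1.Δ1 clk=0 w0=0 w3=0 w1=1 w5=0 w2=0 w4=1
t2.Δ0 clk=0 w0=0 w3=0 w1=1 w5=0 w2=0 w4=1
t2.Δ1 clk=1 w0=0 w3=0 w1=1 w5=0 w2=0 w4=1
t2.Δ2 clk=1 w0=0 w3=0 w1=0 w5=0 w2=0 w4=1
t2.Δ3 clk=1 w0=0 w3=1 w1=0 w5=0 w2=0 w4=1
t3.Δ0 clk=1 w0=0 w3=1 w1=0 w5=0 w2=0 w4=1
t3.Δ1 clk=0 w0=0 w3=1 w1=0 w5=0 w2=0 w4=1
t4.Δ0 clk=0 w0=0 w3=1 w1=0 w5=0 w2=0 w4=1
t4.Δ1 clk=1 w0=0 w3=1 w1=0 w5=0 w2=0 w4=1
t4.Δ2 clk=1 w0=0 w3=1 w1=1 w5=0 w2=0 w4=1
t4.Δ3 clk=1 w0=0 w3=0 w1=1 w5=0 w2=0 w4=1
t5.Δ0 clk=1 w0=0 w3=0 w1=1 w5=0 w2=0 w4=1
t5.Δ1 clk=0 w0=0 w3=0 w1=1 w5=0 w2=0 w4=1
t6.Δ0 clk=0 w0=0 w3=0 w1=1 w5=0 w2=0 w4=1
t6.Δ1 clk=1 w0=0 w3=0 w1=1 w5=0 w2=0 w4=1
t6.Δ2 clk=1 w0=0 w3=0 w1=0 w5=0 w2=0 w4=1
t6.Δ3 clk=1 w0=0 w3=1 w1=0 w5=0 w2=0 w4=1
t7.Δ0 clk=1 w0=0 w3=1 w1=0 w5=0 w2=0 w4=1
t7.Δ1 clk=0 w0=0 w3=1 w1=0 w5=0 w2=0 w4=1
t8.Δ0 clk=0 w0=0 w3=1 w1=0 w5=0 w2=0 w4=1
t8.Δ1 clk=1 w0=0 w3=1 w1=0 w5=0 w2=0 w4=1
t8.Δ2 clk=1 w0=0 w3=1 w1=1 w5=0 w2=0 w4=1
t8.Δ3 clk=1 w0=0 w3=0 w1=1 w5=0 w2=0 w4=1
t9.Δ0 clk=1 w0=0 w3=0 w1=1 w5=0 w2=0 w4=1
t9.Δ1 clk=0 w0=0 w3=0 w1=1 w5=0 w2=0 w4=1
t10.Δ0 clk=0 w0=0 w3=0 w1=1 w5=0 w2=0 w4=1
t10.Δ1 clk=1 w0=0 w3=0 w1=1 w5=0 w2=0 w4=1
t10.Δ2 clk=1 w0=0 w3=0 w1=0 w5=0 w2=0 w4=1
t10.Δ3 clk=1 w0=0 w3=1 w1=0 w5=0 w2=0 w4=1
t11.Δ0 clk=1 w0=0 w3=1 w1=0 w5=0 w2=0 w4=1
t11.Δ1 clk=0 w0=0 w3=1 w1=0 w5=0 w2=0 w4=1
t12.Δ0 clk=0 w0=0 w3=1 w1=0 w5=0 w2=0 w4=1
t12.Δ1 clk=1 w0=0 w3=1 w1=0 w5=0 w2=0 w4=1
t12.Δ2 clk=1 w0=0 w3=1 w1=1 w5=0 w2=0 w4=1
t12.Δ3 clk=1 w0=0 w3=0 w1=1 w5=0 w2=0 w4=1
t13.Δ0 clk=1 w0=0 w3=0 w1=1 w5=0 w2=0 w4=1
t13.Δ1 clk=0 w0=0 w3=0 w1=1 w5=0 w2=0 w4=1
t14.Δ0 clk=0 w0=0 w3=0 w1=1 w5=0 w2=0 w4=1
t14.Δ1 clk=1 w0=0 w3=0 w1=1 w5=0 w2=0 w4=1
t14.Δ2 clk=1 w0=0 w3=0 w1=0 w5=0 w2=0 w4=1
t14.Δ3 clk=1 w0=0 w3=1 w1=0 w5=0 w2=0 w4=1
t15.Δ0 clk=1 w0=0 w3=1 w1=0 w5=0 w2=0 w4=1
t15.Δ1 clk=0 w0=0 w3=1 w1=0 w5=0 w2=0 w4=1
t16.Δ0 clk=0 w0=0 w3=1 w1=0 w5=0 w2=0 w4=1
t16.Δ1 clk=1 w0=0 w3=1 w1=0 w5=0 w2=0 w4=1
t16.Δ2 clk=1 w0=0 w3=1 w1=1 w5=0 w2=0 w4=1
t16.Δ3 clk=1 w0=0 w3=0 w1=1 w5=0 w2=0 w4=1
t17.Δ0 clk=1 w0=0 w3=0 w1=1 w5=0 w2=0 w4=1
t17.Δ1 clk=0 w0=0 w3=0 w1=1 w5=0 w2=0 w4=1
t18.Δ0 clk=0 w0=0 w3=0 w1=1 w5=0 w2=0 w4=1
t18.Δ1 clk=1 w0=0 w3=0 w1=1 w5=0 w2=0 w4=1
t18.Δ2 clk=1 w0=0 w3=0 w1=0 w5=0 w2=0 w4=1
t18.Δ3 clk=1 w0=0 w3=1 w1=0 w5=0 w2=0 w4=1

1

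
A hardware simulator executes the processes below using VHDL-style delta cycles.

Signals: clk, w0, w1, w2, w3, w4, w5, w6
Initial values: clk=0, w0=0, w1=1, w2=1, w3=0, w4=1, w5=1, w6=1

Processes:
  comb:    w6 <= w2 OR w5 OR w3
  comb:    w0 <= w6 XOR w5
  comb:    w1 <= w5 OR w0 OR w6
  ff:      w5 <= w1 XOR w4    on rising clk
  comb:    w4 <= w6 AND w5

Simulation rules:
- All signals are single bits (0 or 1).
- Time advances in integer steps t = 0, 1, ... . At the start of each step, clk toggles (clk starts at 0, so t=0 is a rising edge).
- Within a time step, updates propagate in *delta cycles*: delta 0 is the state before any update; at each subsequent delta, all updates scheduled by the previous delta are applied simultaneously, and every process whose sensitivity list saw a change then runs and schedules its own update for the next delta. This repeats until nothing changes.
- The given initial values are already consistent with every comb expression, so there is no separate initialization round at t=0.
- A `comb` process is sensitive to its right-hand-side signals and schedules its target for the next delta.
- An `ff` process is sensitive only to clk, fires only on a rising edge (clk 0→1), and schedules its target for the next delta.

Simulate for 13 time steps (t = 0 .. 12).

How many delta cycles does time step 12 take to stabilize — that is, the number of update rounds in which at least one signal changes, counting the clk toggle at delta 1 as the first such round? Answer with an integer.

t=0 Δ0: w1=1 w2=1 w5=1 w0=0 w3=0 clk=0 w4=1 w6=1
  Δ1: clk:0→1
  Δ2: w5:1→0
  Δ3: w0:0→1, w4:1→0
  (3Δ to stable)
t=1 Δ0: w1=1 w2=1 w5=0 w0=1 w3=0 clk=1 w4=0 w6=1
  Δ1: clk:1→0
  (1Δ to stable)
t=2 Δ0: w1=1 w2=1 w5=0 w0=1 w3=0 clk=0 w4=0 w6=1
  Δ1: clk:0→1
  Δ2: w5:0→1
  Δ3: w0:1→0, w4:0→1
  (3Δ to stable)
t=3 Δ0: w1=1 w2=1 w5=1 w0=0 w3=0 clk=1 w4=1 w6=1
  Δ1: clk:1→0
  (1Δ to stable)
t=4 Δ0: w1=1 w2=1 w5=1 w0=0 w3=0 clk=0 w4=1 w6=1
  Δ1: clk:0→1
  Δ2: w5:1→0
  Δ3: w0:0→1, w4:1→0
  (3Δ to stable)
t=5 Δ0: w1=1 w2=1 w5=0 w0=1 w3=0 clk=1 w4=0 w6=1
  Δ1: clk:1→0
  (1Δ to stable)
t=6 Δ0: w1=1 w2=1 w5=0 w0=1 w3=0 clk=0 w4=0 w6=1
  Δ1: clk:0→1
  Δ2: w5:0→1
  Δ3: w0:1→0, w4:0→1
  (3Δ to stable)
t=7 Δ0: w1=1 w2=1 w5=1 w0=0 w3=0 clk=1 w4=1 w6=1
  Δ1: clk:1→0
  (1Δ to stable)
t=8 Δ0: w1=1 w2=1 w5=1 w0=0 w3=0 clk=0 w4=1 w6=1
  Δ1: clk:0→1
  Δ2: w5:1→0
  Δ3: w0:0→1, w4:1→0
  (3Δ to stable)
t=9 Δ0: w1=1 w2=1 w5=0 w0=1 w3=0 clk=1 w4=0 w6=1
  Δ1: clk:1→0
  (1Δ to stable)
t=10 Δ0: w1=1 w2=1 w5=0 w0=1 w3=0 clk=0 w4=0 w6=1
  Δ1: clk:0→1
  Δ2: w5:0→1
  Δ3: w0:1→0, w4:0→1
  (3Δ to stable)
t=11 Δ0: w1=1 w2=1 w5=1 w0=0 w3=0 clk=1 w4=1 w6=1
  Δ1: clk:1→0
  (1Δ to stable)
t=12 Δ0: w1=1 w2=1 w5=1 w0=0 w3=0 clk=0 w4=1 w6=1
  Δ1: clk:0→1
  Δ2: w5:1→0
  Δ3: w0:0→1, w4:1→0
  (3Δ to stable)

3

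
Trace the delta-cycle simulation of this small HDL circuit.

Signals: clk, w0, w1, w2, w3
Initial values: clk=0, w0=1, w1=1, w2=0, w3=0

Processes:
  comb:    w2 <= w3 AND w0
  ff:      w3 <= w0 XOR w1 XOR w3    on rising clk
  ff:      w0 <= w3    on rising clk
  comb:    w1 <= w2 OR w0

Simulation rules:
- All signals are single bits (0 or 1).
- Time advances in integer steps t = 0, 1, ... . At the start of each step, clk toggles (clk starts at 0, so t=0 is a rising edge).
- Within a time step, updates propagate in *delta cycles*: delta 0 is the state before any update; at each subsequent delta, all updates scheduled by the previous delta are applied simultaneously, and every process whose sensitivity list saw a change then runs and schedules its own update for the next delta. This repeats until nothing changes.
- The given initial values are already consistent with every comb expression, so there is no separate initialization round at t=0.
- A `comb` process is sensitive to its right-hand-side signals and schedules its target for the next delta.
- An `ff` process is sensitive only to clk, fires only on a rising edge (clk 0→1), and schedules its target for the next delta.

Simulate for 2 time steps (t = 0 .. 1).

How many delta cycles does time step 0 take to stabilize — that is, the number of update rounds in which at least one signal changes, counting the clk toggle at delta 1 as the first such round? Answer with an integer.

3

t=0 Δ0: w3=0 w0=1 w2=0 w1=1 clk=0
  Δ1: clk:0→1
  Δ2: w0:1→0
  Δ3: w1:1→0
  (3Δ to stable)
t=1 Δ0: w3=0 w0=0 w2=0 w1=0 clk=1
  Δ1: clk:1→0
  (1Δ to stable)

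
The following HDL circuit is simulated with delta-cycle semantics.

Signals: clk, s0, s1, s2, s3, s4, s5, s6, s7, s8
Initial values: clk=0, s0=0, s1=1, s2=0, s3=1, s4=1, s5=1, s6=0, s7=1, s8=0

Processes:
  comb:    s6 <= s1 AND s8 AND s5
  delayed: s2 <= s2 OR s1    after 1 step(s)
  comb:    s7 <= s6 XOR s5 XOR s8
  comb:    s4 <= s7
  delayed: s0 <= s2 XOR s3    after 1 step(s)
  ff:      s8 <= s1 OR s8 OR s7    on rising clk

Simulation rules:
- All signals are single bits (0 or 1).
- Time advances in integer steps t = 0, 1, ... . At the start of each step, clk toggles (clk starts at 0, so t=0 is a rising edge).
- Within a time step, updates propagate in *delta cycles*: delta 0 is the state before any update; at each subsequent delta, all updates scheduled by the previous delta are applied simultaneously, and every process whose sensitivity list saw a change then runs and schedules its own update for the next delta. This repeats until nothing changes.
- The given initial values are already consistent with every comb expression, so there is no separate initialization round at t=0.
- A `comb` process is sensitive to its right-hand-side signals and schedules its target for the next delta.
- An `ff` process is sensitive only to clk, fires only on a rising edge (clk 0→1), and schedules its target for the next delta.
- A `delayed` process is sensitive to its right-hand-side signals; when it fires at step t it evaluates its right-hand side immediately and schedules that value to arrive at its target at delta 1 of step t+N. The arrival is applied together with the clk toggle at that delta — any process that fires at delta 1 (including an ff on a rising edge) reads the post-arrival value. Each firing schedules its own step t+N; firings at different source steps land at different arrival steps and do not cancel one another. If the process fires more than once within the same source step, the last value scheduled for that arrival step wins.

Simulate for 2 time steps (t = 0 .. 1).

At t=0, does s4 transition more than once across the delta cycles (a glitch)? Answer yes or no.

yes

t=0 Δ0: s5=1 s6=0 s3=1 s0=0 s2=0 s1=1 s7=1 s8=0 s4=1 clk=0
  Δ1: clk:0→1
  Δ2: s8:0→1
  Δ3: s6:0→1, s7:1→0
  Δ4: s7:0→1, s4:1→0
  Δ5: s4:0→1
  (5Δ to stable)
t=1 Δ0: s5=1 s6=1 s3=1 s0=0 s2=0 s1=1 s7=1 s8=1 s4=1 clk=1
  Δ1: clk:1→0
  (1Δ to stable)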